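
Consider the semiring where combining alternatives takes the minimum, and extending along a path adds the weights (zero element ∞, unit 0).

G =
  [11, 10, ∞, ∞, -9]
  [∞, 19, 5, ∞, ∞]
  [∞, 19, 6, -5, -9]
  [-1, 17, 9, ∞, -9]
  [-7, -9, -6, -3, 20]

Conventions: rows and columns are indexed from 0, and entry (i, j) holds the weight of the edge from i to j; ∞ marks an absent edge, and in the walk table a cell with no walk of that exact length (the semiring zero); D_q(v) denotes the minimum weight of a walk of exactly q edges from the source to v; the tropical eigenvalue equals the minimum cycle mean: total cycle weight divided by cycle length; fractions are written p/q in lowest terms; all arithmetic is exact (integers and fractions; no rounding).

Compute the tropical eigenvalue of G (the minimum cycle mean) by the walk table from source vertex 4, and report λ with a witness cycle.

q=0: [∞, ∞, ∞, ∞, 0]
q=1: [-7, -9, -6, -3, 20]
q=2: [-4, 3, -4, -11, -16]
q=3: [-23, -25, -22, -19, -20]
q=4: [-27, -29, -26, -27, -32]
q=5: [-39, -41, -38, -35, -36]
Optimal cycle mean attained by: cycle 0->4->0, total (-9) + (-7), length 2.
Answer: λ = -8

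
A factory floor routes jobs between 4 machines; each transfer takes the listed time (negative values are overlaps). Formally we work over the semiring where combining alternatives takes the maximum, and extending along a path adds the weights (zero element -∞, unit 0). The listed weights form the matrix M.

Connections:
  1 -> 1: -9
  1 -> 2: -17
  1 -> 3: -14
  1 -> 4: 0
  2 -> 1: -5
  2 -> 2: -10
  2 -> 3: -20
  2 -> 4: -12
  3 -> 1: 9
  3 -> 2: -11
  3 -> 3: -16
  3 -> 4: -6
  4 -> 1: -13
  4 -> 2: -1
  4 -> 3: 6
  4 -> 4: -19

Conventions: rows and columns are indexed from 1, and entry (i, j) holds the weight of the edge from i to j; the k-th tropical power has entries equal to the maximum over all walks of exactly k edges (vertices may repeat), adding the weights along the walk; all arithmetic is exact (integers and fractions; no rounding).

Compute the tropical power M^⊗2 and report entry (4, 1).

M^⊗2:
  [-5, -1, 6, -9]
  [-11, -13, -6, -5]
  [0, -7, 0, 9]
  [15, -5, -10, 0]
Key observation: the optimum is the walk 4->3->1, with weight 6 + 9 = 15.
Optimal value attained by: walk 4->3->1.
Answer: (M^⊗2)[4][1] = 15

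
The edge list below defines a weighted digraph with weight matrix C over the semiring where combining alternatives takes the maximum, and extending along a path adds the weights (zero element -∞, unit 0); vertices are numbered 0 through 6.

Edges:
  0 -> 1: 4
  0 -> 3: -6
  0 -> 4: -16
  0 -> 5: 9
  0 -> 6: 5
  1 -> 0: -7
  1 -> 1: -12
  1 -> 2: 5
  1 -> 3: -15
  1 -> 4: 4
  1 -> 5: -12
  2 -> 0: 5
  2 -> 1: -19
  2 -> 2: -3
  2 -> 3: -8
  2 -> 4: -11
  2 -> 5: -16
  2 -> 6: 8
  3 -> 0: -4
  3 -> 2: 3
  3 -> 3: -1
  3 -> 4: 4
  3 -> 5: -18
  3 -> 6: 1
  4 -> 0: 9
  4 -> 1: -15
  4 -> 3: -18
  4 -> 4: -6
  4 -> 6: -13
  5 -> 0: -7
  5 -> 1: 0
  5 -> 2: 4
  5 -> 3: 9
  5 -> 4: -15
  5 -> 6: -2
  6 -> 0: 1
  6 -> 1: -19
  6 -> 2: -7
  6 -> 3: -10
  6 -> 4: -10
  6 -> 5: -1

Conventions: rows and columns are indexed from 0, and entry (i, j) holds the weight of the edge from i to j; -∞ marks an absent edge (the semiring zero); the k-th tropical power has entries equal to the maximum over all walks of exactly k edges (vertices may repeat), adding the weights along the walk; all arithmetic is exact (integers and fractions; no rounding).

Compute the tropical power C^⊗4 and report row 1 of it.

C^⊗2:
  [6, 9, 13, 18, 8, 4, 7]
  [13, -3, 2, -3, -2, 2, 13]
  [9, 9, 1, -1, -2, 14, 10]
  [13, 0, 2, -2, 3, 5, 11]
  [3, 13, -10, 3, -7, 18, 14]
  [9, -3, 12, 8, 13, 2, 12]
  [-1, 5, 3, 8, -6, 10, 6]
C^⊗3:
  [18, 10, 21, 17, 22, 15, 21]
  [14, 17, 6, 11, 3, 22, 18]
  [11, 14, 18, 23, 13, 18, 14]
  [12, 17, 9, 14, 4, 22, 18]
  [15, 18, 22, 27, 17, 13, 16]
  [22, 13, 11, 11, 12, 18, 20]
  [8, 10, 14, 19, 12, 8, 11]
C^⊗4:
  [31, 22, 20, 24, 21, 27, 29]
  [19, 22, 26, 31, 21, 23, 20]
  [23, 18, 26, 27, 27, 20, 26]
  [19, 22, 26, 31, 21, 21, 20]
  [27, 19, 30, 26, 31, 24, 30]
  [21, 26, 22, 27, 17, 31, 27]
  [21, 12, 22, 18, 23, 17, 22]
Answer: row 1 of C^⊗4 = [19, 22, 26, 31, 21, 23, 20]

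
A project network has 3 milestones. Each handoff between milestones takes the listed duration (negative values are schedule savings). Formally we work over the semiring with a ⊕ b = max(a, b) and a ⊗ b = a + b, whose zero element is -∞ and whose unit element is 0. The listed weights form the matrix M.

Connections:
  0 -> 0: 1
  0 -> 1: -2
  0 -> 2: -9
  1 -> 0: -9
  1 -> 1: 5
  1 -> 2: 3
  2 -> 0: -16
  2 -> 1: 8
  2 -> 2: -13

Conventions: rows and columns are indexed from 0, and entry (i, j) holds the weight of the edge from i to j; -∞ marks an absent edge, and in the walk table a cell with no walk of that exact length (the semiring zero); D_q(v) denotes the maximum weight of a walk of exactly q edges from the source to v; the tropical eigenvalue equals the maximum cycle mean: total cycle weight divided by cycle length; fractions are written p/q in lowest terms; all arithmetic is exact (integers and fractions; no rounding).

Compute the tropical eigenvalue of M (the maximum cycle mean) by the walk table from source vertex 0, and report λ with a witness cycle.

q=0: [0, -∞, -∞]
q=1: [1, -2, -9]
q=2: [2, 3, 1]
q=3: [3, 9, 6]
Optimal cycle mean attained by: cycle 1->2->1, total 3 + 8, length 2.
Answer: λ = 11/2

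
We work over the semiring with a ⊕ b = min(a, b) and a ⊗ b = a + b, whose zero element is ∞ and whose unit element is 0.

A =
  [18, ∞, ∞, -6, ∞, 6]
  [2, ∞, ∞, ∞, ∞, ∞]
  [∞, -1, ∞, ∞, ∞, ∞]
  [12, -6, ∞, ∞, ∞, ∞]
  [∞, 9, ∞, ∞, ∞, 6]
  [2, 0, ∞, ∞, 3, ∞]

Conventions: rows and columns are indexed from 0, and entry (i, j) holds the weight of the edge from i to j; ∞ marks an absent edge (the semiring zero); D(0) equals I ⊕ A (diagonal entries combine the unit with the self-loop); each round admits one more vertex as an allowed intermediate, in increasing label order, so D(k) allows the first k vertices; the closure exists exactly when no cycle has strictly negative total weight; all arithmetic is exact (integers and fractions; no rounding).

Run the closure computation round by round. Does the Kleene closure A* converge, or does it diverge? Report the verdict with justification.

D(0):
  [0, ∞, ∞, -6, ∞, 6]
  [2, 0, ∞, ∞, ∞, ∞]
  [∞, -1, 0, ∞, ∞, ∞]
  [12, -6, ∞, 0, ∞, ∞]
  [∞, 9, ∞, ∞, 0, 6]
  [2, 0, ∞, ∞, 3, 0]
D(1):
  [0, ∞, ∞, -6, ∞, 6]
  [2, 0, ∞, -4, ∞, 8]
  [∞, -1, 0, ∞, ∞, ∞]
  [12, -6, ∞, 0, ∞, 18]
  [∞, 9, ∞, ∞, 0, 6]
  [2, 0, ∞, -4, 3, 0]
Detection: at round 2, diagonal entry (3, 3) turns strictly negative.
Key observation: the cycle 3->1->0->3 has total weight (-6) + 2 + (-6), which is strictly negative.
Answer: DIVERGES — negative cycle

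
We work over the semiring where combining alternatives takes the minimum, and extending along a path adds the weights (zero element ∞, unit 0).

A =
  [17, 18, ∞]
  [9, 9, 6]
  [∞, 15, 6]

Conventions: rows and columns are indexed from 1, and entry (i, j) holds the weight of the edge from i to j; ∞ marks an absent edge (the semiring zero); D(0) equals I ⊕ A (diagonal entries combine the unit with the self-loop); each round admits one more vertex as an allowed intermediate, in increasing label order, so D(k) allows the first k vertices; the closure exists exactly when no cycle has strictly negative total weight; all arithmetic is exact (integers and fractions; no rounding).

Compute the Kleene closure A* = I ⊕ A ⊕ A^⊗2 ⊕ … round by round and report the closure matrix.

D(0):
  [0, 18, ∞]
  [9, 0, 6]
  [∞, 15, 0]
D(1):
  [0, 18, ∞]
  [9, 0, 6]
  [∞, 15, 0]
D(2):
  [0, 18, 24]
  [9, 0, 6]
  [24, 15, 0]
D(3):
  [0, 18, 24]
  [9, 0, 6]
  [24, 15, 0]
Answer: A* = [[0, 18, 24], [9, 0, 6], [24, 15, 0]]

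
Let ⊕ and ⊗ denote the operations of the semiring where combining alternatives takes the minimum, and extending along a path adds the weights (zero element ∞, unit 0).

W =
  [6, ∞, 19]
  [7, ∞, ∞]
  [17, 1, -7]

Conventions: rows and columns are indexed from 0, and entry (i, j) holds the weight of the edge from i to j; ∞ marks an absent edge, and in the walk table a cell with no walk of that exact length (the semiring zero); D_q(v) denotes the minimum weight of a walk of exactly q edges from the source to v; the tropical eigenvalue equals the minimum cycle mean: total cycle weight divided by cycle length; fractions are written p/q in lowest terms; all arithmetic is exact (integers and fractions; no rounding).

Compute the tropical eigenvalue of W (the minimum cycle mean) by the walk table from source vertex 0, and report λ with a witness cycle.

q=0: [0, ∞, ∞]
q=1: [6, ∞, 19]
q=2: [12, 20, 12]
q=3: [18, 13, 5]
Optimal cycle mean attained by: cycle 2->2, total (-7), length 1.
Answer: λ = -7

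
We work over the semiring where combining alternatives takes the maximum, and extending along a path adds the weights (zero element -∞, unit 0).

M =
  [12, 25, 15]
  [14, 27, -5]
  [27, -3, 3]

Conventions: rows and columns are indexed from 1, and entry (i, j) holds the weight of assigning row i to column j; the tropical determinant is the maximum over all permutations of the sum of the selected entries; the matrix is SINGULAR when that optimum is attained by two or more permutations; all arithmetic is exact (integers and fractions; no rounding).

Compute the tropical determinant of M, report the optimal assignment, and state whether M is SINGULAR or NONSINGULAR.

σ = (1, 2, 3): 12 + 27 + 3 = 42
σ = (1, 3, 2): 12 + (-5) + (-3) = 4
σ = (2, 1, 3): 25 + 14 + 3 = 42
σ = (2, 3, 1): 25 + (-5) + 27 = 47
σ = (3, 1, 2): 15 + 14 + (-3) = 26
σ = (3, 2, 1): 15 + 27 + 27 = 69
Optimal value attained by: σ = (3, 2, 1).
Answer: det⊕(M) = 69; verdict: NONSINGULAR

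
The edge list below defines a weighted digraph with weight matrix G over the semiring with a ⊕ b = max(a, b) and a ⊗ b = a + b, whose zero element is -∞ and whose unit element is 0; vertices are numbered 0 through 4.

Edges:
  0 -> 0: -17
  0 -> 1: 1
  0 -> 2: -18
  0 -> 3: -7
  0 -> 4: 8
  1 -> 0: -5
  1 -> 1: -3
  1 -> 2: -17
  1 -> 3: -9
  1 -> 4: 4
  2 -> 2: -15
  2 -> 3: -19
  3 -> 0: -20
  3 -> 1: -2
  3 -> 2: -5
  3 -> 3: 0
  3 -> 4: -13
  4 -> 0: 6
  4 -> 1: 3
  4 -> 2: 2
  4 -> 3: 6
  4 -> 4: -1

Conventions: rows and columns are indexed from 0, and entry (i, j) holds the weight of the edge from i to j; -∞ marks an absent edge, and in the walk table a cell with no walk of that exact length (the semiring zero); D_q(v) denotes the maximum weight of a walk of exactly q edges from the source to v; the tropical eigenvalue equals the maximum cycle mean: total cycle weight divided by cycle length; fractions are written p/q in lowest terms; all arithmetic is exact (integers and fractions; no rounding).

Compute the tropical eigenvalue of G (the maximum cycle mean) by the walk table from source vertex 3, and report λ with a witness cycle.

q=0: [-∞, -∞, -∞, 0, -∞]
q=1: [-20, -2, -5, 0, -13]
q=2: [-7, -2, -5, 0, 2]
q=3: [8, 5, 4, 8, 2]
q=4: [8, 9, 4, 8, 16]
q=5: [22, 19, 18, 22, 16]
Optimal cycle mean attained by: cycle 0->4->0, total 8 + 6, length 2.
Answer: λ = 7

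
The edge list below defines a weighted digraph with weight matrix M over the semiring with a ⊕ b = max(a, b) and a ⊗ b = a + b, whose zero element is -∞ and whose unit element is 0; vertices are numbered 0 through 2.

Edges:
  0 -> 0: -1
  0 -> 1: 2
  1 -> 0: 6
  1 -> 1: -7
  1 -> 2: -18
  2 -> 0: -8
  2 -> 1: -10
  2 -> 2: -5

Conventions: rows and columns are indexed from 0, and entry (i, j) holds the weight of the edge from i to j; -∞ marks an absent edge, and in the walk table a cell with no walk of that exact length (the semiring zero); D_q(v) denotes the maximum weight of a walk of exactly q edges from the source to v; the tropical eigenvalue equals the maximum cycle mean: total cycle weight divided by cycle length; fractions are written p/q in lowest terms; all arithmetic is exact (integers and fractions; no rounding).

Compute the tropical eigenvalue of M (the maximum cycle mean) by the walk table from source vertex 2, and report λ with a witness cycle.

q=0: [-∞, -∞, 0]
q=1: [-8, -10, -5]
q=2: [-4, -6, -10]
q=3: [0, -2, -15]
Optimal cycle mean attained by: cycle 0->1->0, total 2 + 6, length 2.
Answer: λ = 4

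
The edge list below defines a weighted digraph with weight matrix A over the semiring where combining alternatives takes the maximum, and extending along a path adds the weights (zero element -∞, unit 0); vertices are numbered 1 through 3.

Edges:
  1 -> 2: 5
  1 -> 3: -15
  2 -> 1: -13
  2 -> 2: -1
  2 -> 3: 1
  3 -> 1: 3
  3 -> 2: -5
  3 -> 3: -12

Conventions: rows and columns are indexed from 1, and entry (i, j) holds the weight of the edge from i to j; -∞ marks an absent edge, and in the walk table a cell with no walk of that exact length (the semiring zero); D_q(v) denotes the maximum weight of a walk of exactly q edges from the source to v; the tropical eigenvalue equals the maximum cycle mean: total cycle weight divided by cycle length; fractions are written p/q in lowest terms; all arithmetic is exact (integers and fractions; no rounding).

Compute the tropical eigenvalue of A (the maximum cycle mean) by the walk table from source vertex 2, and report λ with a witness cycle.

q=0: [-∞, 0, -∞]
q=1: [-13, -1, 1]
q=2: [4, -2, 0]
q=3: [3, 9, -1]
Optimal cycle mean attained by: cycle 1->2->3->1, total 5 + 1 + 3, length 3.
Answer: λ = 3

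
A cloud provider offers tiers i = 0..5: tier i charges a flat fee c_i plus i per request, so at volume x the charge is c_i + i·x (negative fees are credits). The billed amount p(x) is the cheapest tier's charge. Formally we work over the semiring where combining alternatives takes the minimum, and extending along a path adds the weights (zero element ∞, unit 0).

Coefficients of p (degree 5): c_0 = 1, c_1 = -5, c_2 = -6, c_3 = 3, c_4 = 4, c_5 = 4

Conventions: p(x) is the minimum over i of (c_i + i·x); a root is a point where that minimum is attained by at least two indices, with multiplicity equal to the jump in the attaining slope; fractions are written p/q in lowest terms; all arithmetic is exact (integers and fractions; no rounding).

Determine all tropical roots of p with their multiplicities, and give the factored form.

hull edge (i=0, c=1) to (i=1, c=-5): slope -6, span 1
hull edge (i=1, c=-5) to (i=2, c=-6): slope -1, span 1
hull edge (i=2, c=-6) to (i=5, c=4): slope 10/3, span 3
Factored form: p(x) = 4 ⊗ (x ⊕ (-10/3)) ⊗ (x ⊕ (-10/3)) ⊗ (x ⊕ (-10/3)) ⊗ (x ⊕ 1) ⊗ (x ⊕ 6)
Answer: roots = -10/3 (mult 3), 1 (mult 1), 6 (mult 1)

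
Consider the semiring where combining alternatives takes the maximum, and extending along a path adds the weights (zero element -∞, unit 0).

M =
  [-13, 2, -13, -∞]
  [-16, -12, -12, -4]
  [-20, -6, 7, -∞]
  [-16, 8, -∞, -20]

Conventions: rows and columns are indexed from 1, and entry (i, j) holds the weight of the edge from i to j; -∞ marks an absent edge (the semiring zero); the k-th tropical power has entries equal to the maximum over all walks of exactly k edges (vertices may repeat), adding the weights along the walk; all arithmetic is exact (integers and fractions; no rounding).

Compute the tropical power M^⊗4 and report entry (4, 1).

M^⊗2:
  [-14, -10, -6, -2]
  [-20, 4, -5, -16]
  [-13, 1, 14, -10]
  [-8, -4, -4, 4]
M^⊗3:
  [-18, 6, 1, -14]
  [-12, -8, 2, 0]
  [-6, 8, 21, -3]
  [-12, 12, 3, -8]
M^⊗4:
  [-10, -5, 8, 2]
  [-16, 8, 9, -12]
  [1, 15, 28, 4]
  [-4, 0, 10, 8]
Key observation: the optimum is the walk 4->2->4->2->1, with weight 8 + (-4) + 8 + (-16) = -4.
Optimal value attained by: walk 4->2->4->2->1.
Answer: (M^⊗4)[4][1] = -4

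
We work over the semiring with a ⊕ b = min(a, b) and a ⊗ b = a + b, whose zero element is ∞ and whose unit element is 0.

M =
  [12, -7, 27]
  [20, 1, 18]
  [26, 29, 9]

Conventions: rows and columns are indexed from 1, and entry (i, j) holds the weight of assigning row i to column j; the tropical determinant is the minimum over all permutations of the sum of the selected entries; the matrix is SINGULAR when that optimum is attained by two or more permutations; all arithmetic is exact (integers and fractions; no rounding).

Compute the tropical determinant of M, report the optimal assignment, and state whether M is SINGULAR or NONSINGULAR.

σ = (1, 2, 3): 12 + 1 + 9 = 22
σ = (1, 3, 2): 12 + 18 + 29 = 59
σ = (2, 1, 3): (-7) + 20 + 9 = 22
σ = (2, 3, 1): (-7) + 18 + 26 = 37
σ = (3, 1, 2): 27 + 20 + 29 = 76
σ = (3, 2, 1): 27 + 1 + 26 = 54
Optimal value attained by: σ = (1, 2, 3).
Answer: det⊕(M) = 22; verdict: SINGULAR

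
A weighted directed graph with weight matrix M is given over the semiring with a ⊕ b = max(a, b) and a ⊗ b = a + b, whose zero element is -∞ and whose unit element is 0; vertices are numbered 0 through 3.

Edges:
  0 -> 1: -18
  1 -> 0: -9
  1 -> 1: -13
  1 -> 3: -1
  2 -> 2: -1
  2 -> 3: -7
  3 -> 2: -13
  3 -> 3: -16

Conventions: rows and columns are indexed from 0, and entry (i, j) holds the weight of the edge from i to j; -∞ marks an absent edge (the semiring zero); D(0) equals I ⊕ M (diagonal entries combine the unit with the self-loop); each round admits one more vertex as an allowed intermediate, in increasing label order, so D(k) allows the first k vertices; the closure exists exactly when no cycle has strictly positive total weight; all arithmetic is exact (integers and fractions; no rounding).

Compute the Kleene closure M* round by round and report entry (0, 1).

D(0):
  [0, -18, -∞, -∞]
  [-9, 0, -∞, -1]
  [-∞, -∞, 0, -7]
  [-∞, -∞, -13, 0]
D(1):
  [0, -18, -∞, -∞]
  [-9, 0, -∞, -1]
  [-∞, -∞, 0, -7]
  [-∞, -∞, -13, 0]
D(2):
  [0, -18, -∞, -19]
  [-9, 0, -∞, -1]
  [-∞, -∞, 0, -7]
  [-∞, -∞, -13, 0]
D(3):
  [0, -18, -∞, -19]
  [-9, 0, -∞, -1]
  [-∞, -∞, 0, -7]
  [-∞, -∞, -13, 0]
D(4):
  [0, -18, -32, -19]
  [-9, 0, -14, -1]
  [-∞, -∞, 0, -7]
  [-∞, -∞, -13, 0]
Answer: M*[0][1] = -18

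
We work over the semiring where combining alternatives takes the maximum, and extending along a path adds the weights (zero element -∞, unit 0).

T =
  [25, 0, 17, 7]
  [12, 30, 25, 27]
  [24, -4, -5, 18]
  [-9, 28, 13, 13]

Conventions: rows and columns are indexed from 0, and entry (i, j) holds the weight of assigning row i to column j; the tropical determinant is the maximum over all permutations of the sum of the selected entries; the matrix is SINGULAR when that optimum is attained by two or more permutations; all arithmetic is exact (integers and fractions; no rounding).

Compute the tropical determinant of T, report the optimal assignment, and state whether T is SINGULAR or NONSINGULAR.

σ = (0, 1, 2, 3): 25 + 30 + (-5) + 13 = 63
σ = (0, 1, 3, 2): 25 + 30 + 18 + 13 = 86
σ = (0, 2, 1, 3): 25 + 25 + (-4) + 13 = 59
σ = (0, 2, 3, 1): 25 + 25 + 18 + 28 = 96
σ = (0, 3, 1, 2): 25 + 27 + (-4) + 13 = 61
σ = (0, 3, 2, 1): 25 + 27 + (-5) + 28 = 75
σ = (1, 0, 2, 3): 0 + 12 + (-5) + 13 = 20
σ = (1, 0, 3, 2): 0 + 12 + 18 + 13 = 43
σ = (1, 2, 0, 3): 0 + 25 + 24 + 13 = 62
σ = (1, 2, 3, 0): 0 + 25 + 18 + (-9) = 34
σ = (1, 3, 0, 2): 0 + 27 + 24 + 13 = 64
σ = (1, 3, 2, 0): 0 + 27 + (-5) + (-9) = 13
σ = (2, 0, 1, 3): 17 + 12 + (-4) + 13 = 38
σ = (2, 0, 3, 1): 17 + 12 + 18 + 28 = 75
σ = (2, 1, 0, 3): 17 + 30 + 24 + 13 = 84
σ = (2, 1, 3, 0): 17 + 30 + 18 + (-9) = 56
σ = (2, 3, 0, 1): 17 + 27 + 24 + 28 = 96
σ = (2, 3, 1, 0): 17 + 27 + (-4) + (-9) = 31
σ = (3, 0, 1, 2): 7 + 12 + (-4) + 13 = 28
σ = (3, 0, 2, 1): 7 + 12 + (-5) + 28 = 42
σ = (3, 1, 0, 2): 7 + 30 + 24 + 13 = 74
σ = (3, 1, 2, 0): 7 + 30 + (-5) + (-9) = 23
σ = (3, 2, 0, 1): 7 + 25 + 24 + 28 = 84
σ = (3, 2, 1, 0): 7 + 25 + (-4) + (-9) = 19
Optimal value attained by: σ = (0, 2, 3, 1).
Answer: det⊕(T) = 96; verdict: SINGULAR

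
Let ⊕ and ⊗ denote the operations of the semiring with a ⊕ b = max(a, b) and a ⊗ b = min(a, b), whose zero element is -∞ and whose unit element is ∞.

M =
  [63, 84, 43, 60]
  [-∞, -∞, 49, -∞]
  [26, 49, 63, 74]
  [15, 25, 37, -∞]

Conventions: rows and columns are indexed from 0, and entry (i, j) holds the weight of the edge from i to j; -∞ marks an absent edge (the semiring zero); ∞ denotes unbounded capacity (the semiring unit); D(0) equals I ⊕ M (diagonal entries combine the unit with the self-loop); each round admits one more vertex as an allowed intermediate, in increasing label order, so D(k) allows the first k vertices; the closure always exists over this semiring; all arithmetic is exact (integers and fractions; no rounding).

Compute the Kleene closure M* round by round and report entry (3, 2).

D(0):
  [∞, 84, 43, 60]
  [-∞, ∞, 49, -∞]
  [26, 49, ∞, 74]
  [15, 25, 37, ∞]
D(1):
  [∞, 84, 43, 60]
  [-∞, ∞, 49, -∞]
  [26, 49, ∞, 74]
  [15, 25, 37, ∞]
D(2):
  [∞, 84, 49, 60]
  [-∞, ∞, 49, -∞]
  [26, 49, ∞, 74]
  [15, 25, 37, ∞]
D(3):
  [∞, 84, 49, 60]
  [26, ∞, 49, 49]
  [26, 49, ∞, 74]
  [26, 37, 37, ∞]
D(4):
  [∞, 84, 49, 60]
  [26, ∞, 49, 49]
  [26, 49, ∞, 74]
  [26, 37, 37, ∞]
Answer: M*[3][2] = 37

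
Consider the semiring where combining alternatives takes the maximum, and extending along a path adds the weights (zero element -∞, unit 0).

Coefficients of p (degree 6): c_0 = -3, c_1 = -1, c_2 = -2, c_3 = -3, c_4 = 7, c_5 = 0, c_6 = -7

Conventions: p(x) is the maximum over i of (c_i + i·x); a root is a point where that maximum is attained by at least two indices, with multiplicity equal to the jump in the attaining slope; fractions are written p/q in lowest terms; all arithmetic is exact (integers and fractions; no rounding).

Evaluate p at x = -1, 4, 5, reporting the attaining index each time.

p(-1) = max(-3+0·(-1)=-3, -1+1·(-1)=-2, -2+2·(-1)=-4, -3+3·(-1)=-6, 7+4·(-1)=3, 0+5·(-1)=-5, -7+6·(-1)=-13) = 3 (attained by i=4)
p(4) = max(-3+0·4=-3, -1+1·4=3, -2+2·4=6, -3+3·4=9, 7+4·4=23, 0+5·4=20, -7+6·4=17) = 23 (attained by i=4)
p(5) = max(-3+0·5=-3, -1+1·5=4, -2+2·5=8, -3+3·5=12, 7+4·5=27, 0+5·5=25, -7+6·5=23) = 27 (attained by i=4)
Answer: p(-1) = 3; p(4) = 23; p(5) = 27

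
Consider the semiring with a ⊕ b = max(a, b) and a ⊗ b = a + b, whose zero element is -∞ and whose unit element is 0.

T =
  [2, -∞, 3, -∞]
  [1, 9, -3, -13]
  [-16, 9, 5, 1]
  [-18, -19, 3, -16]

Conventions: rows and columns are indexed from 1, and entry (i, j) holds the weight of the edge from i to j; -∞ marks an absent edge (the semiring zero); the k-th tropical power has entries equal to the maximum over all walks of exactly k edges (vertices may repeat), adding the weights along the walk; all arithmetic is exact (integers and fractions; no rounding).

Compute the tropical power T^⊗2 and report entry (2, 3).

T^⊗2:
  [4, 12, 8, 4]
  [10, 18, 6, -2]
  [10, 18, 10, 6]
  [-13, 12, 8, 4]
Key observation: the optimum is the walk 2->2->3, with weight 9 + (-3) = 6.
Optimal value attained by: walk 2->2->3.
Answer: (T^⊗2)[2][3] = 6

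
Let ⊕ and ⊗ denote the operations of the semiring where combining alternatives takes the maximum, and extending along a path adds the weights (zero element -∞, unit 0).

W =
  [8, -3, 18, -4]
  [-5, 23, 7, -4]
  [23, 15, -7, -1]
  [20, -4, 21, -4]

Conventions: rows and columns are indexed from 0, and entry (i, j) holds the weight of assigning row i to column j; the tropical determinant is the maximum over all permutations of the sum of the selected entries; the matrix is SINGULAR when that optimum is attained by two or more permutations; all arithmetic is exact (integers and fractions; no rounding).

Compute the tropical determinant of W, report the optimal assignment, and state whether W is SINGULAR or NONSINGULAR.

σ = (0, 1, 2, 3): 8 + 23 + (-7) + (-4) = 20
σ = (0, 1, 3, 2): 8 + 23 + (-1) + 21 = 51
σ = (0, 2, 1, 3): 8 + 7 + 15 + (-4) = 26
σ = (0, 2, 3, 1): 8 + 7 + (-1) + (-4) = 10
σ = (0, 3, 1, 2): 8 + (-4) + 15 + 21 = 40
σ = (0, 3, 2, 1): 8 + (-4) + (-7) + (-4) = -7
σ = (1, 0, 2, 3): (-3) + (-5) + (-7) + (-4) = -19
σ = (1, 0, 3, 2): (-3) + (-5) + (-1) + 21 = 12
σ = (1, 2, 0, 3): (-3) + 7 + 23 + (-4) = 23
σ = (1, 2, 3, 0): (-3) + 7 + (-1) + 20 = 23
σ = (1, 3, 0, 2): (-3) + (-4) + 23 + 21 = 37
σ = (1, 3, 2, 0): (-3) + (-4) + (-7) + 20 = 6
σ = (2, 0, 1, 3): 18 + (-5) + 15 + (-4) = 24
σ = (2, 0, 3, 1): 18 + (-5) + (-1) + (-4) = 8
σ = (2, 1, 0, 3): 18 + 23 + 23 + (-4) = 60
σ = (2, 1, 3, 0): 18 + 23 + (-1) + 20 = 60
σ = (2, 3, 0, 1): 18 + (-4) + 23 + (-4) = 33
σ = (2, 3, 1, 0): 18 + (-4) + 15 + 20 = 49
σ = (3, 0, 1, 2): (-4) + (-5) + 15 + 21 = 27
σ = (3, 0, 2, 1): (-4) + (-5) + (-7) + (-4) = -20
σ = (3, 1, 0, 2): (-4) + 23 + 23 + 21 = 63
σ = (3, 1, 2, 0): (-4) + 23 + (-7) + 20 = 32
σ = (3, 2, 0, 1): (-4) + 7 + 23 + (-4) = 22
σ = (3, 2, 1, 0): (-4) + 7 + 15 + 20 = 38
Optimal value attained by: σ = (3, 1, 0, 2).
Answer: det⊕(W) = 63; verdict: NONSINGULAR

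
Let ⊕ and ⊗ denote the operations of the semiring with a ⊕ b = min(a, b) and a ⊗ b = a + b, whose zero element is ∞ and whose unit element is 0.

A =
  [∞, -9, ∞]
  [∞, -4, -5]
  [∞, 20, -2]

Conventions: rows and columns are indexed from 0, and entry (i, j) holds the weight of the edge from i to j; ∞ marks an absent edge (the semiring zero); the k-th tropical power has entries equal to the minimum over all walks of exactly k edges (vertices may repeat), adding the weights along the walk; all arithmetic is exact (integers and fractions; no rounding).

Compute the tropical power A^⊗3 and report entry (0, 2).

A^⊗2:
  [∞, -13, -14]
  [∞, -8, -9]
  [∞, 16, -4]
A^⊗3:
  [∞, -17, -18]
  [∞, -12, -13]
  [∞, 12, -6]
Key observation: the optimum is the walk 0->1->1->2, with weight (-9) + (-4) + (-5) = -18.
Optimal value attained by: walk 0->1->1->2.
Answer: (A^⊗3)[0][2] = -18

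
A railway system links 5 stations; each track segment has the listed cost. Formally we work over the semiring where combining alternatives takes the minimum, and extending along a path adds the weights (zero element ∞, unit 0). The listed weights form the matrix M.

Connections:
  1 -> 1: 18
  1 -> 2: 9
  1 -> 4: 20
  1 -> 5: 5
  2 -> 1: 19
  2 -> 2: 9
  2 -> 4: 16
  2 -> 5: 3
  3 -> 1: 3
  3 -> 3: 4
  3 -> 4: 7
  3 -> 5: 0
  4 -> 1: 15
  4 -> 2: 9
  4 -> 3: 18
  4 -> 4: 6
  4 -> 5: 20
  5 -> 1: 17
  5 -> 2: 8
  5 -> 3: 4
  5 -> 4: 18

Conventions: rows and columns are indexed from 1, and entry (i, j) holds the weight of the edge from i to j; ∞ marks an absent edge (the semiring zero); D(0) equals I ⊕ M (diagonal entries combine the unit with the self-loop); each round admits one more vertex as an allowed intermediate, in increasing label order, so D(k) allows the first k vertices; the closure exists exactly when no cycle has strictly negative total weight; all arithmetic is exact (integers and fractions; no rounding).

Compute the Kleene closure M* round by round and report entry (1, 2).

D(0):
  [0, 9, ∞, 20, 5]
  [19, 0, ∞, 16, 3]
  [3, ∞, 0, 7, 0]
  [15, 9, 18, 0, 20]
  [17, 8, 4, 18, 0]
D(1):
  [0, 9, ∞, 20, 5]
  [19, 0, ∞, 16, 3]
  [3, 12, 0, 7, 0]
  [15, 9, 18, 0, 20]
  [17, 8, 4, 18, 0]
D(2):
  [0, 9, ∞, 20, 5]
  [19, 0, ∞, 16, 3]
  [3, 12, 0, 7, 0]
  [15, 9, 18, 0, 12]
  [17, 8, 4, 18, 0]
D(3):
  [0, 9, ∞, 20, 5]
  [19, 0, ∞, 16, 3]
  [3, 12, 0, 7, 0]
  [15, 9, 18, 0, 12]
  [7, 8, 4, 11, 0]
D(4):
  [0, 9, 38, 20, 5]
  [19, 0, 34, 16, 3]
  [3, 12, 0, 7, 0]
  [15, 9, 18, 0, 12]
  [7, 8, 4, 11, 0]
D(5):
  [0, 9, 9, 16, 5]
  [10, 0, 7, 14, 3]
  [3, 8, 0, 7, 0]
  [15, 9, 16, 0, 12]
  [7, 8, 4, 11, 0]
Answer: M*[1][2] = 9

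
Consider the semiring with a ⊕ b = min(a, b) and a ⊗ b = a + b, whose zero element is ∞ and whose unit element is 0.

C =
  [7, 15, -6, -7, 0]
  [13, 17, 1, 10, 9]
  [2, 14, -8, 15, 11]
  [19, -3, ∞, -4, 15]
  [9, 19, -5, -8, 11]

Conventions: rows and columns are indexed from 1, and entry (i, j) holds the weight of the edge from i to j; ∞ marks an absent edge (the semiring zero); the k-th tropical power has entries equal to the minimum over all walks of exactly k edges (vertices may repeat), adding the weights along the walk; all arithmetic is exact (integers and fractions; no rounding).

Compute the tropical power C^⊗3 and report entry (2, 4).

C^⊗2:
  [-4, -10, -14, -11, 5]
  [3, 7, -7, 1, 12]
  [-6, 6, -16, -5, 2]
  [10, -7, -2, -8, 6]
  [-3, -11, -13, -12, 6]
C^⊗3:
  [-12, -14, -22, -15, -4]
  [-5, -2, -15, -4, 3]
  [-14, -8, -24, -13, -6]
  [0, -11, -10, -12, 2]
  [-11, -15, -21, -16, -3]
Key observation: the optimum is the walk 2->3->1->4, with weight 1 + 2 + (-7) = -4.
Optimal value attained by: walk 2->3->1->4.
Answer: (C^⊗3)[2][4] = -4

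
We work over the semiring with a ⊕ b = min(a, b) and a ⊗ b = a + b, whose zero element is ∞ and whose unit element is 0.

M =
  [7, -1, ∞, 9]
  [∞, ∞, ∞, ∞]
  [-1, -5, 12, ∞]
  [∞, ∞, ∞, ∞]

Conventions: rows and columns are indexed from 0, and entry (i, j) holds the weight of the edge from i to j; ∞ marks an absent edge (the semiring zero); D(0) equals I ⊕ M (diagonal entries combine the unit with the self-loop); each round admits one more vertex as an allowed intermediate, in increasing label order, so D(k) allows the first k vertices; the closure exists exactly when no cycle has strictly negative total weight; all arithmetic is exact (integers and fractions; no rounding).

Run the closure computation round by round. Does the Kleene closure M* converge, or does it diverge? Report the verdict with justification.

D(0):
  [0, -1, ∞, 9]
  [∞, 0, ∞, ∞]
  [-1, -5, 0, ∞]
  [∞, ∞, ∞, 0]
D(1):
  [0, -1, ∞, 9]
  [∞, 0, ∞, ∞]
  [-1, -5, 0, 8]
  [∞, ∞, ∞, 0]
D(2):
  [0, -1, ∞, 9]
  [∞, 0, ∞, ∞]
  [-1, -5, 0, 8]
  [∞, ∞, ∞, 0]
D(3):
  [0, -1, ∞, 9]
  [∞, 0, ∞, ∞]
  [-1, -5, 0, 8]
  [∞, ∞, ∞, 0]
D(4):
  [0, -1, ∞, 9]
  [∞, 0, ∞, ∞]
  [-1, -5, 0, 8]
  [∞, ∞, ∞, 0]
Key observation: every diagonal entry stays at the unit through all rounds, so no improving cycle exists.
Answer: CONVERGES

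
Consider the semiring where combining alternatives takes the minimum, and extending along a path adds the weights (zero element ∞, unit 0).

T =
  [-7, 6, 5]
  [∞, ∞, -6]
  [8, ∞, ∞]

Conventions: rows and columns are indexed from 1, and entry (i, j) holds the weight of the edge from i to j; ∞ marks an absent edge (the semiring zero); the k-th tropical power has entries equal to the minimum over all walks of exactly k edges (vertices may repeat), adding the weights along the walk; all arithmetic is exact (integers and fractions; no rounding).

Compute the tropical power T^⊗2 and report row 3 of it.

T^⊗2:
  [-14, -1, -2]
  [2, ∞, ∞]
  [1, 14, 13]
Answer: row 3 of T^⊗2 = [1, 14, 13]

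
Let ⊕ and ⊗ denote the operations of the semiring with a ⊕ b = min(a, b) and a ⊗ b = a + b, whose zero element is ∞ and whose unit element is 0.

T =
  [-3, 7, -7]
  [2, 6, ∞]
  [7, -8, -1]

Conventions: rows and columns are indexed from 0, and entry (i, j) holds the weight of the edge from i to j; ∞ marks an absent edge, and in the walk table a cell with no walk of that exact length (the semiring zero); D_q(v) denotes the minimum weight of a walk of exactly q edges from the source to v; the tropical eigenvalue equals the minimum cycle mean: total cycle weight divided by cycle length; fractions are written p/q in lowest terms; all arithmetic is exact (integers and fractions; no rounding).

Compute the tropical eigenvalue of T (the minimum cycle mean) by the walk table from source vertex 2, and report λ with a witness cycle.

q=0: [∞, ∞, 0]
q=1: [7, -8, -1]
q=2: [-6, -9, -2]
q=3: [-9, -10, -13]
Optimal cycle mean attained by: cycle 0->2->1->0, total (-7) + (-8) + 2, length 3.
Answer: λ = -13/3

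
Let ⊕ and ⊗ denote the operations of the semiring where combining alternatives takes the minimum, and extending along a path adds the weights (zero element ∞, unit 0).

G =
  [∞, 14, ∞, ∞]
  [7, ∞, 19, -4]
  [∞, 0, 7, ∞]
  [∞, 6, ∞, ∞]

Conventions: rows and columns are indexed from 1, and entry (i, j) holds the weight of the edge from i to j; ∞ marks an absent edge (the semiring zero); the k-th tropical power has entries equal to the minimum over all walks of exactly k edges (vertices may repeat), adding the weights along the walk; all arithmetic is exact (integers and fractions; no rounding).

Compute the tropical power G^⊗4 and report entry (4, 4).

G^⊗2:
  [21, ∞, 33, 10]
  [∞, 2, 26, ∞]
  [7, 7, 14, -4]
  [13, ∞, 25, 2]
G^⊗3:
  [∞, 16, 40, ∞]
  [9, 26, 21, -2]
  [14, 2, 21, 3]
  [∞, 8, 32, ∞]
G^⊗4:
  [23, 40, 35, 12]
  [33, 4, 28, 22]
  [9, 9, 21, -2]
  [15, 32, 27, 4]
Key observation: the optimum is the walk 4->2->4->2->4, with weight 6 + (-4) + 6 + (-4) = 4.
Optimal value attained by: walk 4->2->4->2->4.
Answer: (G^⊗4)[4][4] = 4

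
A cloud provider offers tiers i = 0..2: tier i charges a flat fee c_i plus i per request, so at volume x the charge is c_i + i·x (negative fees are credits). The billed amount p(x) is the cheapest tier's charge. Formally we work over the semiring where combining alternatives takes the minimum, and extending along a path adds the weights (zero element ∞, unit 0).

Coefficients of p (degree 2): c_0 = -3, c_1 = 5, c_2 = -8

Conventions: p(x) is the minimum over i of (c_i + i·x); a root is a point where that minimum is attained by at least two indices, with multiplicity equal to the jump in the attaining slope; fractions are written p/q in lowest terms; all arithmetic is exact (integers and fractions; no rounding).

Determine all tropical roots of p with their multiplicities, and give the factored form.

hull edge (i=0, c=-3) to (i=2, c=-8): slope -5/2, span 2
Factored form: p(x) = -8 ⊗ (x ⊕ 5/2) ⊗ (x ⊕ 5/2)
Answer: roots = 5/2 (mult 2)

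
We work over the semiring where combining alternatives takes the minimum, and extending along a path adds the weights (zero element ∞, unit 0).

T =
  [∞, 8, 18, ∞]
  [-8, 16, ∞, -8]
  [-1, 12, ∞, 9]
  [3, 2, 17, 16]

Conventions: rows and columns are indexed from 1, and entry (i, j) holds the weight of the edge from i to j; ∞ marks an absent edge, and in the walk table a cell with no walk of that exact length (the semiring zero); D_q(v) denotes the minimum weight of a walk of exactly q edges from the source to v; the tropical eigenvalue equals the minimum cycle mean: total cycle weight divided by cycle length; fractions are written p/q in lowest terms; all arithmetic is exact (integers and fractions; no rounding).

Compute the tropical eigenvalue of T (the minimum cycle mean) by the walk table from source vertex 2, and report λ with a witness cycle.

q=0: [∞, 0, ∞, ∞]
q=1: [-8, 16, ∞, -8]
q=2: [-5, -6, 9, 8]
q=3: [-14, 3, 13, -14]
q=4: [-11, -12, 3, -5]
Optimal cycle mean attained by: cycle 2->4->2, total (-8) + 2, length 2.
Answer: λ = -3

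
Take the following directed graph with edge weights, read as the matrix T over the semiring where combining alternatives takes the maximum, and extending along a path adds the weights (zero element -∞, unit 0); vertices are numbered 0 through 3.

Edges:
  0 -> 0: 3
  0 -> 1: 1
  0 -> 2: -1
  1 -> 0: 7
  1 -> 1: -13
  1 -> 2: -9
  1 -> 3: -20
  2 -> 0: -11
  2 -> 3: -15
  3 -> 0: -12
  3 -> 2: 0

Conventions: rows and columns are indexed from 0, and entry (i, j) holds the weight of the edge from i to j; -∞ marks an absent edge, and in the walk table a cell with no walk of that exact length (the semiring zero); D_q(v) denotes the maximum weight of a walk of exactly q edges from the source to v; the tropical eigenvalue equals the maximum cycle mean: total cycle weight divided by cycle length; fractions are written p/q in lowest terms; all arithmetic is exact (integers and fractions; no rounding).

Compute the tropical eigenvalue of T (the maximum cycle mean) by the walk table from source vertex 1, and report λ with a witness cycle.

q=0: [-∞, 0, -∞, -∞]
q=1: [7, -13, -9, -20]
q=2: [10, 8, 6, -24]
q=3: [15, 11, 9, -9]
q=4: [18, 16, 14, -6]
Optimal cycle mean attained by: cycle 0->1->0, total 1 + 7, length 2.
Answer: λ = 4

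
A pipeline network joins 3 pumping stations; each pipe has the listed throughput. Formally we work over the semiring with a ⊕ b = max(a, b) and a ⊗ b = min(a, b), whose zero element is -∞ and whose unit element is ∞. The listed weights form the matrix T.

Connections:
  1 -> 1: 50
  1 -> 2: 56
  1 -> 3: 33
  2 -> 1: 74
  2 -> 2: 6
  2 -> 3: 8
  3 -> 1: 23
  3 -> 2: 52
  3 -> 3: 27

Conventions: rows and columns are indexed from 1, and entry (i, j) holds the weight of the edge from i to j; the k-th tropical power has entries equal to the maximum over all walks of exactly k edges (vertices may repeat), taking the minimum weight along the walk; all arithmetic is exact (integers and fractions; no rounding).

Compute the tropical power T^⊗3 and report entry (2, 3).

T^⊗2:
  [56, 50, 33]
  [50, 56, 33]
  [52, 27, 27]
T^⊗3:
  [50, 56, 33]
  [56, 50, 33]
  [50, 52, 33]
Key observation: the optimum is the walk 2->1->1->3, with weight 74 min 50 min 33 = 33.
Optimal value attained by: walk 2->1->1->3.
Answer: (T^⊗3)[2][3] = 33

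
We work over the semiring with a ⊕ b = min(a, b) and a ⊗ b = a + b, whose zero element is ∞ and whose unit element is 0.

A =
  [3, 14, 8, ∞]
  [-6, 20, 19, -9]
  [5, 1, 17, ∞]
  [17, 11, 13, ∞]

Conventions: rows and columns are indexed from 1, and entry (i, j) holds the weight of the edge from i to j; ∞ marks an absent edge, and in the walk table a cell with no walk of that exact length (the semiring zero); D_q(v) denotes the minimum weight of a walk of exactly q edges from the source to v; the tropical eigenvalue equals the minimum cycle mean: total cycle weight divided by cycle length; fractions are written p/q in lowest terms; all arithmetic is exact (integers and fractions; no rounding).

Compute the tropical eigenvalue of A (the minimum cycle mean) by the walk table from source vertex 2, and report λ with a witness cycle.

q=0: [∞, 0, ∞, ∞]
q=1: [-6, 20, 19, -9]
q=2: [-3, 2, 2, 11]
q=3: [-4, 3, 5, -7]
q=4: [-3, 4, 4, -6]
Optimal cycle mean attained by: cycle 1->3->2->1, total 8 + 1 + (-6), length 3.
Answer: λ = 1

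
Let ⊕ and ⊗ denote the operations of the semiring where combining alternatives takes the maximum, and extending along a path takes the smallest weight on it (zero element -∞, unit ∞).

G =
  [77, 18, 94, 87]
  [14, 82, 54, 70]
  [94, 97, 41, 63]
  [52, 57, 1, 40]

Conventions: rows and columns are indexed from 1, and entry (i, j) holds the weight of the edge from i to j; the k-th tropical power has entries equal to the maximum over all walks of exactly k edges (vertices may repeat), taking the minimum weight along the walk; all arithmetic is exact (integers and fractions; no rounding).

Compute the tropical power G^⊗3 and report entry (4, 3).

G^⊗2:
  [94, 94, 77, 77]
  [54, 82, 54, 70]
  [77, 82, 94, 87]
  [52, 57, 54, 57]
G^⊗3:
  [77, 82, 94, 87]
  [54, 82, 54, 70]
  [94, 94, 77, 77]
  [54, 57, 54, 57]
Key observation: the optimum is the walk 4->2->2->3, with weight 57 min 82 min 54 = 54.
Optimal value attained by: walk 4->2->2->3.
Answer: (G^⊗3)[4][3] = 54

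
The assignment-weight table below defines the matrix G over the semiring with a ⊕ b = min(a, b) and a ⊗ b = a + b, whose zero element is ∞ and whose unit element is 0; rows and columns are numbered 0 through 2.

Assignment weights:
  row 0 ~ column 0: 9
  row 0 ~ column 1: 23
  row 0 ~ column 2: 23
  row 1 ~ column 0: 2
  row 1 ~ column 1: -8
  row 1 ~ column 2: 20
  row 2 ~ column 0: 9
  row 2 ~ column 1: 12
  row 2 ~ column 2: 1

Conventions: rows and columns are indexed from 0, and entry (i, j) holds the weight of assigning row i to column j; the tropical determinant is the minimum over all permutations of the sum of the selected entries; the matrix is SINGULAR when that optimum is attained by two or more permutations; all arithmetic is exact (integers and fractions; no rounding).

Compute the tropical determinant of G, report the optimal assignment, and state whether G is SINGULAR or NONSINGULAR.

σ = (0, 1, 2): 9 + (-8) + 1 = 2
σ = (0, 2, 1): 9 + 20 + 12 = 41
σ = (1, 0, 2): 23 + 2 + 1 = 26
σ = (1, 2, 0): 23 + 20 + 9 = 52
σ = (2, 0, 1): 23 + 2 + 12 = 37
σ = (2, 1, 0): 23 + (-8) + 9 = 24
Optimal value attained by: σ = (0, 1, 2).
Answer: det⊕(G) = 2; verdict: NONSINGULAR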